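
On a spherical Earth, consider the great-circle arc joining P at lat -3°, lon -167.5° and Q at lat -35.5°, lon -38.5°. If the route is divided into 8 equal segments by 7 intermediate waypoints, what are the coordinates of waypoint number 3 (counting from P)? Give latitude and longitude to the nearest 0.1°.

Write both endpoints as unit vectors p₁, p₂ with components (cos φ cos λ, cos φ sin λ, sin φ).
The central angle between the endpoints is δ = arccos(p₁·p₂) ≈ 2.073 rad (118.8°).
Interpolate at f = 3/8 with slerp weights a = sin((1−f)δ)/sin δ ≈ 1.098, b = sin(fδ)/sin δ ≈ 0.800.
p = a·p₁ + b·p₂ ≈ (-0.561, -0.643, -0.522); φ = arcsin(p_z) ≈ -31.47°, λ = atan2(p_y, p_x) ≈ -131.09°.

≈ lat -31.5°, lon -131.1°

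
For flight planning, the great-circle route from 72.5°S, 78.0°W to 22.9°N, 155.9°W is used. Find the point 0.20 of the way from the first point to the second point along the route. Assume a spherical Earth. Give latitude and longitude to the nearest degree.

≈ 58°S, 120°W

Convert each endpoint to a unit vector on the sphere (x = cos φ cos λ, y = cos φ sin λ, z = sin φ).
The central angle between the endpoints is δ = arccos(p₁·p₂) ≈ 1.889 rad (108.2°).
Interpolate at f = 0.20 with slerp weights a = sin((1−f)δ)/sin δ ≈ 1.051, b = sin(fδ)/sin δ ≈ 0.388.
p = a·p₁ + b·p₂ ≈ (-0.261, -0.455, -0.851); φ = arcsin(p_z) ≈ -58.35°, λ = atan2(p_y, p_x) ≈ -119.82°.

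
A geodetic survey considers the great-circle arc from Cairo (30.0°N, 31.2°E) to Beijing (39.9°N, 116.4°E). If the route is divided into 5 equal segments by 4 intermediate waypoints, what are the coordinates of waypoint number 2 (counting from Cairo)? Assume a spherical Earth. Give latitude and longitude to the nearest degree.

From cos δ = sin φ₁ sin φ₂ + cos φ₁ cos φ₂ cos Δλ, the central angle is δ ≈ 1.185 rad (67.9°).
Interpolate at f = 2/5 with slerp weights a = sin((1−f)δ)/sin δ ≈ 0.704, b = sin(fδ)/sin δ ≈ 0.493.
p = a·p₁ + b·p₂ ≈ (0.354, 0.655, 0.668); φ = arcsin(p_z) ≈ 41.93°, λ = atan2(p_y, p_x) ≈ 61.61°.

≈ 42°N, 62°E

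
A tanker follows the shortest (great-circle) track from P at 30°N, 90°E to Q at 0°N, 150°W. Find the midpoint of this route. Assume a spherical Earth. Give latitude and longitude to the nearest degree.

≈ 28°N, 157°E

Convert each endpoint to a unit vector on the sphere (x = cos φ cos λ, y = cos φ sin λ, z = sin φ).
The central angle between the endpoints is δ = arccos(p₁·p₂) ≈ 2.019 rad (115.7°).
Interpolate at f = 1/2 with slerp weights a = sin((1−f)δ)/sin δ ≈ 0.939, b = sin(fδ)/sin δ ≈ 0.939.
p = a·p₁ + b·p₂ ≈ (-0.813, 0.344, 0.470); φ = arcsin(p_z) ≈ 28.00°, λ = atan2(p_y, p_x) ≈ 157.09°.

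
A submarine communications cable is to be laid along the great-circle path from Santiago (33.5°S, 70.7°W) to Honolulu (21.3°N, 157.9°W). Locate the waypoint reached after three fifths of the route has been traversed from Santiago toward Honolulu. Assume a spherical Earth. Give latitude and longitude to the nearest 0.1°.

Convert each endpoint to a unit vector on the sphere (x = cos φ cos λ, y = cos φ sin λ, z = sin φ).
The central angle between the endpoints is δ = arccos(p₁·p₂) ≈ 1.734 rad (99.4°).
Interpolate at f = 3/5 with slerp weights a = sin((1−f)δ)/sin δ ≈ 0.648, b = sin(fδ)/sin δ ≈ 0.874.
p = a·p₁ + b·p₂ ≈ (-0.576, -0.816, -0.040); φ = arcsin(p_z) ≈ -2.30°, λ = atan2(p_y, p_x) ≈ -125.21°.

≈ 2.3°S, 125.2°W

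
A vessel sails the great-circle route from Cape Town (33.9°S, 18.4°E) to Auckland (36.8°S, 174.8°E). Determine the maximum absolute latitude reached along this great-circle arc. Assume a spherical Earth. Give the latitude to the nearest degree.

≈ 74°S

The great circle lies in the plane with unit normal n̂ = (p₁ × p₂)/|p₁ × p₂|.
Here n̂_z ≈ +0.277; the vertex latitude is φ_max = arccos|n̂_z| ≈ 73.9°.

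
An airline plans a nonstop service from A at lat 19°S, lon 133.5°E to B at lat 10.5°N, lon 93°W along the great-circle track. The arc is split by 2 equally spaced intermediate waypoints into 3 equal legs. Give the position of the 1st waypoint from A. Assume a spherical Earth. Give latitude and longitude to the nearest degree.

From cos δ = sin φ₁ sin φ₂ + cos φ₁ cos φ₂ cos Δλ, the central angle is δ ≈ 2.345 rad (134.4°).
Interpolate at f = 1/3 with slerp weights a = sin((1−f)δ)/sin δ ≈ 1.399, b = sin(fδ)/sin δ ≈ 0.986.
p = a·p₁ + b·p₂ ≈ (-0.961, -0.008, -0.276); φ = arcsin(p_z) ≈ -16.01°, λ = atan2(p_y, p_x) ≈ -179.51°.

≈ lat 16°S, lon 180°E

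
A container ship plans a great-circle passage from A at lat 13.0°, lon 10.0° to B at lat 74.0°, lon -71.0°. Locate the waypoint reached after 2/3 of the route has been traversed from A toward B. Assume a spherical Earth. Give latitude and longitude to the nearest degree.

≈ lat 59°, lon -15°

The haversine formula gives a central angle δ ≈ 1.310 rad (75.0°) between the endpoints.
Interpolate at f = 2/3 with slerp weights a = sin((1−f)δ)/sin δ ≈ 0.438, b = sin(fδ)/sin δ ≈ 0.793.
p = a·p₁ + b·p₂ ≈ (0.491, -0.133, 0.861); φ = arcsin(p_z) ≈ 59.42°, λ = atan2(p_y, p_x) ≈ -15.12°.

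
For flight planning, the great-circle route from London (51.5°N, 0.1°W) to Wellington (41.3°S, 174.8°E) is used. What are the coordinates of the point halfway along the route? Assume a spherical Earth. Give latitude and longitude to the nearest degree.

≈ 41°N, 152°E

The haversine formula gives a central angle δ ≈ 2.953 rad (169.2°) between the endpoints.
Interpolate at f = 1/2 with slerp weights a = sin((1−f)δ)/sin δ ≈ 5.322, b = sin(fδ)/sin δ ≈ 5.322.
p = a·p₁ + b·p₂ ≈ (-0.669, 0.357, 0.652); φ = arcsin(p_z) ≈ 40.73°, λ = atan2(p_y, p_x) ≈ 151.93°.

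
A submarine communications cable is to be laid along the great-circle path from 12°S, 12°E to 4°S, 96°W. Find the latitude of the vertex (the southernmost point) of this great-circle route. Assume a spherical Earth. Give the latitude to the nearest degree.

The great circle lies in the plane with unit normal n̂ = (p₁ × p₂)/|p₁ × p₂|.
Here n̂_z ≈ -0.969; the vertex latitude is φ_max = arccos|n̂_z| ≈ 14.4°.
Check via Clairaut: cos φ_max = |cos φ₁| · sin C = cos(12.0°)·sin(97.9°) ≈ 0.969, again giving ≈ 14.4°.

≈ 14°S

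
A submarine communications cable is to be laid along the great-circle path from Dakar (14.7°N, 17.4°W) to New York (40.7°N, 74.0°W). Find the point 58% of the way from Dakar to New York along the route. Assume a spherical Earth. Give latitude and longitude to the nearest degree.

≈ 33°N, 47°W

Convert each endpoint to a unit vector on the sphere (x = cos φ cos λ, y = cos φ sin λ, z = sin φ).
The central angle between the endpoints is δ = arccos(p₁·p₂) ≈ 0.965 rad (55.3°).
Interpolate at f = 0.58 with slerp weights a = sin((1−f)δ)/sin δ ≈ 0.480, b = sin(fδ)/sin δ ≈ 0.646.
p = a·p₁ + b·p₂ ≈ (0.578, -0.609, 0.543); φ = arcsin(p_z) ≈ 32.88°, λ = atan2(p_y, p_x) ≈ -46.53°.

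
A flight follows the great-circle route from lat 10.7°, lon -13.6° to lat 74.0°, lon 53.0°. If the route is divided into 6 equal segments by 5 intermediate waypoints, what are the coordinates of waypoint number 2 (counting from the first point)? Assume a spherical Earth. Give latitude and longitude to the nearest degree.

From cos δ = sin φ₁ sin φ₂ + cos φ₁ cos φ₂ cos Δλ, the central angle is δ ≈ 1.281 rad (73.4°).
Interpolate at f = 2/6 with slerp weights a = sin((1−f)δ)/sin δ ≈ 0.787, b = sin(fδ)/sin δ ≈ 0.432.
p = a·p₁ + b·p₂ ≈ (0.823, -0.087, 0.561); φ = arcsin(p_z) ≈ 34.15°, λ = atan2(p_y, p_x) ≈ -6.01°.

≈ lat 34°, lon -6°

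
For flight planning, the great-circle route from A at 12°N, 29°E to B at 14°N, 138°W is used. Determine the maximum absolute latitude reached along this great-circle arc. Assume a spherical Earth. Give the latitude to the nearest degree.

≈ 64°N

The great circle lies in the plane with unit normal n̂ = (p₁ × p₂)/|p₁ × p₂|.
Here n̂_z ≈ -0.440; the vertex latitude is φ_max = arccos|n̂_z| ≈ 63.9°.
Check via Clairaut: cos φ_max = |cos φ₁| · sin C = cos(12.0°)·sin(26.7°) ≈ 0.440, again giving ≈ 63.9°.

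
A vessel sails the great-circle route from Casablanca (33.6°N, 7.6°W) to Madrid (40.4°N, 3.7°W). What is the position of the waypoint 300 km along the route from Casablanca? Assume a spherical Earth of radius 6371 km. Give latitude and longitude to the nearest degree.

≈ 36°N, 6°W

Convert each endpoint to a unit vector on the sphere (x = cos φ cos λ, y = cos φ sin λ, z = sin φ).
The central angle between the endpoints is δ = arccos(p₁·p₂) ≈ 0.131 rad (7.5°). The total great-circle distance is δ·R ≈ 0.131 × 6371 ≈ 831 km, so the target fraction is f = 300/831 ≈ 0.361.
Interpolate at f ≈ 0.361 with slerp weights a = sin((1−f)δ)/sin δ ≈ 0.640, b = sin(fδ)/sin δ ≈ 0.362.
p = a·p₁ + b·p₂ ≈ (0.803, -0.088, 0.589); φ = arcsin(p_z) ≈ 36.07°, λ = atan2(p_y, p_x) ≈ -6.27°.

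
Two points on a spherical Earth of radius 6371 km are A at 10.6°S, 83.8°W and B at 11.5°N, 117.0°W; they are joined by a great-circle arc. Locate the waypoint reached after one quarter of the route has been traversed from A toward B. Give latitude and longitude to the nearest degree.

Write both endpoints as unit vectors p₁, p₂ with components (cos φ cos λ, cos φ sin λ, sin φ).
The central angle between the endpoints is δ = arccos(p₁·p₂) ≈ 0.693 rad (39.7°).
Interpolate at f = 1/4 with slerp weights a = sin((1−f)δ)/sin δ ≈ 0.777, b = sin(fδ)/sin δ ≈ 0.270.
p = a·p₁ + b·p₂ ≈ (-0.038, -0.995, -0.089); φ = arcsin(p_z) ≈ -5.12°, λ = atan2(p_y, p_x) ≈ -92.16°.

≈ 5°S, 92°W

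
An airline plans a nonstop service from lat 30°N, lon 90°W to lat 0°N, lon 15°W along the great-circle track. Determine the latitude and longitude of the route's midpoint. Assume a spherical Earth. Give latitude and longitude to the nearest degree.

≈ lat 19°N, lon 49°W

The haversine formula gives a central angle δ ≈ 1.345 rad (77.0°) between the endpoints.
Interpolate at f = 1/2 with slerp weights a = sin((1−f)δ)/sin δ ≈ 0.639, b = sin(fδ)/sin δ ≈ 0.639.
p = a·p₁ + b·p₂ ≈ (0.617, -0.719, 0.320); φ = arcsin(p_z) ≈ 18.64°, λ = atan2(p_y, p_x) ≈ -49.35°.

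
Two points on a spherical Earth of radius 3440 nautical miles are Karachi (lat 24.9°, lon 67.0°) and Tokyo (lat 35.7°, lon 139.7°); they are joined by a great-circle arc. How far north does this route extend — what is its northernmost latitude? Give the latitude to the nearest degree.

The great circle lies in the plane with unit normal n̂ = (p₁ × p₂)/|p₁ × p₂|.
Here n̂_z ≈ +0.794; the vertex latitude is φ_max = arccos|n̂_z| ≈ 37.4°.
Check via Clairaut: cos φ_max = |cos φ₁| · sin C = cos(24.9°)·sin(61.1°) ≈ 0.794, again giving ≈ 37.4°.

≈ 37°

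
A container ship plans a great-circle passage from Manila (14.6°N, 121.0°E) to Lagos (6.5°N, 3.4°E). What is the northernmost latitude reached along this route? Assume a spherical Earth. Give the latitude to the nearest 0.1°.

The great circle lies in the plane with unit normal n̂ = (p₁ × p₂)/|p₁ × p₂|.
Here n̂_z ≈ -0.937; the vertex latitude is φ_max = arccos|n̂_z| ≈ 20.4°.
Check via Clairaut: cos φ_max = |cos φ₁| · sin C = cos(14.6°)·sin(75.6°) ≈ 0.937, again giving ≈ 20.4°.

≈ 20.4°N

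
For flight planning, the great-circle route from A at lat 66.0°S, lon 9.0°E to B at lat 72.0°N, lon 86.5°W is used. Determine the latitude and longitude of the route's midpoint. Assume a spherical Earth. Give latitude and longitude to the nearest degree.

≈ lat 4°N, lon 30°W

The haversine formula gives a central angle δ ≈ 2.649 rad (151.7°) between the endpoints.
Interpolate at f = 1/2 with slerp weights a = sin((1−f)δ)/sin δ ≈ 2.049, b = sin(fδ)/sin δ ≈ 2.049.
p = a·p₁ + b·p₂ ≈ (0.862, -0.502, 0.077); φ = arcsin(p_z) ≈ 4.41°, λ = atan2(p_y, p_x) ≈ -30.20°.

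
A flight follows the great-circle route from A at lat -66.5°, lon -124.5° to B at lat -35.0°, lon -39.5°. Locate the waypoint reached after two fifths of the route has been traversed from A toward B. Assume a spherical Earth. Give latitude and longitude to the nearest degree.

≈ lat -61°, lon -73°

Write both endpoints as unit vectors p₁, p₂ with components (cos φ cos λ, cos φ sin λ, sin φ).
The central angle between the endpoints is δ = arccos(p₁·p₂) ≈ 0.983 rad (56.3°).
Interpolate at f = 2/5 with slerp weights a = sin((1−f)δ)/sin δ ≈ 0.668, b = sin(fδ)/sin δ ≈ 0.460.
p = a·p₁ + b·p₂ ≈ (0.140, -0.460, -0.877); φ = arcsin(p_z) ≈ -61.29°, λ = atan2(p_y, p_x) ≈ -73.05°.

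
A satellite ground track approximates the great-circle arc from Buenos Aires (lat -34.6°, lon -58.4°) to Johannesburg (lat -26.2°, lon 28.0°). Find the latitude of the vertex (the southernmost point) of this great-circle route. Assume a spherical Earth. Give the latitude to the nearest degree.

The great circle lies in the plane with unit normal n̂ = (p₁ × p₂)/|p₁ × p₂|.
Here n̂_z ≈ +0.772; the vertex latitude is φ_max = arccos|n̂_z| ≈ 39.5°.
Check via Clairaut: cos φ_max = |cos φ₁| · sin C = cos(34.6°)·sin(110.3°) ≈ 0.772, again giving ≈ 39.5°.

≈ -39°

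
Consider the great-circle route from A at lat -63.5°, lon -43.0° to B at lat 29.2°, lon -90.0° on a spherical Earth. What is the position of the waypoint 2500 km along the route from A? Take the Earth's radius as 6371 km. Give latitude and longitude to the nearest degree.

≈ lat -44°, lon -63°

From cos δ = sin φ₁ sin φ₂ + cos φ₁ cos φ₂ cos Δλ, the central angle is δ ≈ 1.743 rad (99.8°). The total great-circle distance is δ·R ≈ 1.743 × 6371 ≈ 11102 km, so the target fraction is f = 2500/11102 ≈ 0.225.
Interpolate at f ≈ 0.225 with slerp weights a = sin((1−f)δ)/sin δ ≈ 0.990, b = sin(fδ)/sin δ ≈ 0.388.
p = a·p₁ + b·p₂ ≈ (0.323, -0.640, -0.697); φ = arcsin(p_z) ≈ -44.18°, λ = atan2(p_y, p_x) ≈ -63.21°.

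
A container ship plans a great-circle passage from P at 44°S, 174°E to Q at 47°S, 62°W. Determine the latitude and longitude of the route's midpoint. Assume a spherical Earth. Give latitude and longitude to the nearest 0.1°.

From cos δ = sin φ₁ sin φ₂ + cos φ₁ cos φ₂ cos Δλ, the central angle is δ ≈ 1.335 rad (76.5°).
Interpolate at f = 1/2 with slerp weights a = sin((1−f)δ)/sin δ ≈ 0.637, b = sin(fδ)/sin δ ≈ 0.637.
p = a·p₁ + b·p₂ ≈ (-0.252, -0.335, -0.908); φ = arcsin(p_z) ≈ -65.21°, λ = atan2(p_y, p_x) ≈ -126.87°.

≈ 65.2°S, 126.9°W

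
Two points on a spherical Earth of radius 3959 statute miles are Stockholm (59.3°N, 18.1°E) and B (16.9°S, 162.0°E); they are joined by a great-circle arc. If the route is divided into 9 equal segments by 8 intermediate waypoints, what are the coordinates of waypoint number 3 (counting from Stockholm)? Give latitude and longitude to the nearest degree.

≈ (60°N, 111°E)

From cos δ = sin φ₁ sin φ₂ + cos φ₁ cos φ₂ cos Δλ, the central angle is δ ≈ 2.271 rad (130.1°).
Interpolate at f = 3/9 with slerp weights a = sin((1−f)δ)/sin δ ≈ 1.306, b = sin(fδ)/sin δ ≈ 0.898.
p = a·p₁ + b·p₂ ≈ (-0.184, 0.473, 0.862); φ = arcsin(p_z) ≈ 59.52°, λ = atan2(p_y, p_x) ≈ 111.24°.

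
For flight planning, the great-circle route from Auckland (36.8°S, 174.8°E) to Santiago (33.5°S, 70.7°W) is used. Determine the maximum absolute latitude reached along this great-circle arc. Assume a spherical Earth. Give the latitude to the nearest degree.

≈ 53°S

The great circle lies in the plane with unit normal n̂ = (p₁ × p₂)/|p₁ × p₂|.
Here n̂_z ≈ +0.608; the vertex latitude is φ_max = arccos|n̂_z| ≈ 52.5°.
Check via Clairaut: cos φ_max = |cos φ₁| · sin C = cos(36.8°)·sin(130.5°) ≈ 0.608, again giving ≈ 52.5°.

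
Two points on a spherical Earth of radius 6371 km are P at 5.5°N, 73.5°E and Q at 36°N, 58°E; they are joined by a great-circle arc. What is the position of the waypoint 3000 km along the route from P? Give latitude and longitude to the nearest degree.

≈ 30°N, 62°E

Write both endpoints as unit vectors p₁, p₂ with components (cos φ cos λ, cos φ sin λ, sin φ).
The central angle between the endpoints is δ = arccos(p₁·p₂) ≈ 0.587 rad (33.7°). The total great-circle distance is δ·R ≈ 0.587 × 6371 ≈ 3743 km, so the target fraction is f = 3000/3743 ≈ 0.802.
Interpolate at f ≈ 0.802 with slerp weights a = sin((1−f)δ)/sin δ ≈ 0.210, b = sin(fδ)/sin δ ≈ 0.819.
p = a·p₁ + b·p₂ ≈ (0.410, 0.762, 0.501); φ = arcsin(p_z) ≈ 30.08°, λ = atan2(p_y, p_x) ≈ 61.70°.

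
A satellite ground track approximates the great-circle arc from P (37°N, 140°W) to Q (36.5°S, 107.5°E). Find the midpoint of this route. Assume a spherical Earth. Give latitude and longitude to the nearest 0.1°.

≈ (0.4°N, 163.5°E)

Convert each endpoint to a unit vector on the sphere (x = cos φ cos λ, y = cos φ sin λ, z = sin φ).
The central angle between the endpoints is δ = arccos(p₁·p₂) ≈ 2.219 rad (127.1°).
Interpolate at f = 1/2 with slerp weights a = sin((1−f)δ)/sin δ ≈ 1.123, b = sin(fδ)/sin δ ≈ 1.123.
p = a·p₁ + b·p₂ ≈ (-0.959, 0.284, 0.008); φ = arcsin(p_z) ≈ 0.45°, λ = atan2(p_y, p_x) ≈ 163.47°.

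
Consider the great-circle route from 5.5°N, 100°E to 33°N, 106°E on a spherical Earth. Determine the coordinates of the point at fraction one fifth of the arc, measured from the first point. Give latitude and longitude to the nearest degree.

≈ 11°N, 101°E

Convert each endpoint to a unit vector on the sphere (x = cos φ cos λ, y = cos φ sin λ, z = sin φ).
The central angle between the endpoints is δ = arccos(p₁·p₂) ≈ 0.490 rad (28.1°).
Interpolate at f = 1/5 with slerp weights a = sin((1−f)δ)/sin δ ≈ 0.812, b = sin(fδ)/sin δ ≈ 0.208.
p = a·p₁ + b·p₂ ≈ (-0.188, 0.963, 0.191); φ = arcsin(p_z) ≈ 11.01°, λ = atan2(p_y, p_x) ≈ 101.06°.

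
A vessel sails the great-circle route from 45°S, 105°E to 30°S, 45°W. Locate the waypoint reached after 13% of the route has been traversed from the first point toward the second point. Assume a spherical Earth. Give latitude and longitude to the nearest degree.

Write both endpoints as unit vectors p₁, p₂ with components (cos φ cos λ, cos φ sin λ, sin φ).
The central angle between the endpoints is δ = arccos(p₁·p₂) ≈ 1.749 rad (100.2°).
Interpolate at f = 0.13 with slerp weights a = sin((1−f)δ)/sin δ ≈ 1.015, b = sin(fδ)/sin δ ≈ 0.229.
p = a·p₁ + b·p₂ ≈ (-0.046, 0.553, -0.832); φ = arcsin(p_z) ≈ -56.31°, λ = atan2(p_y, p_x) ≈ 94.71°.

≈ 56°S, 95°E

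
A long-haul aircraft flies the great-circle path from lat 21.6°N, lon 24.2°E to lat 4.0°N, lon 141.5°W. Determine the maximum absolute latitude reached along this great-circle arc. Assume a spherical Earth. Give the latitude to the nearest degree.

The great circle lies in the plane with unit normal n̂ = (p₁ × p₂)/|p₁ × p₂|.
Here n̂_z ≈ -0.470; the vertex latitude is φ_max = arccos|n̂_z| ≈ 62.0°.
Check via Clairaut: cos φ_max = |cos φ₁| · sin C = cos(21.6°)·sin(30.4°) ≈ 0.470, again giving ≈ 62.0°.

≈ 62°N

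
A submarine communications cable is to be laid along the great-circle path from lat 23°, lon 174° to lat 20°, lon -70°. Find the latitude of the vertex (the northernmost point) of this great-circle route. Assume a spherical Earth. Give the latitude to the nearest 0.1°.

The great circle lies in the plane with unit normal n̂ = (p₁ × p₂)/|p₁ × p₂|.
Here n̂_z ≈ +0.802; the vertex latitude is φ_max = arccos|n̂_z| ≈ 36.7°.

≈ 36.7°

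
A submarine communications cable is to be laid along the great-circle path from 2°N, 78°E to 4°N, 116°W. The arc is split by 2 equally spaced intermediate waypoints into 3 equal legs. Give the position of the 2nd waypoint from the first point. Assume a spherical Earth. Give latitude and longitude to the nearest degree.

≈ 21°N, 170°W

Convert each endpoint to a unit vector on the sphere (x = cos φ cos λ, y = cos φ sin λ, z = sin φ).
The central angle between the endpoints is δ = arccos(p₁·p₂) ≈ 2.876 rad (164.8°).
Interpolate at f = 2/3 with slerp weights a = sin((1−f)δ)/sin δ ≈ 3.117, b = sin(fδ)/sin δ ≈ 3.582.
p = a·p₁ + b·p₂ ≈ (-0.919, -0.165, 0.359); φ = arcsin(p_z) ≈ 21.02°, λ = atan2(p_y, p_x) ≈ -169.83°.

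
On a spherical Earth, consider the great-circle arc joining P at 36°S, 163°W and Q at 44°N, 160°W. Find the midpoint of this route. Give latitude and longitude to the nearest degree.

≈ 4°N, 162°W

Convert each endpoint to a unit vector on the sphere (x = cos φ cos λ, y = cos φ sin λ, z = sin φ).
The central angle between the endpoints is δ = arccos(p₁·p₂) ≈ 1.397 rad (80.0°).
Interpolate at f = 1/2 with slerp weights a = sin((1−f)δ)/sin δ ≈ 0.653, b = sin(fδ)/sin δ ≈ 0.653.
p = a·p₁ + b·p₂ ≈ (-0.946, -0.315, 0.070); φ = arcsin(p_z) ≈ 4.00°, λ = atan2(p_y, p_x) ≈ -161.59°.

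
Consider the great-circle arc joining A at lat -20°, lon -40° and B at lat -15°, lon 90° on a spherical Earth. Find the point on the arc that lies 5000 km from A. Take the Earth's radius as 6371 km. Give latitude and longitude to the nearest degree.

From cos δ = sin φ₁ sin φ₂ + cos φ₁ cos φ₂ cos Δλ, the central angle is δ ≈ 2.089 rad (119.7°). The total great-circle distance is δ·R ≈ 2.089 × 6371 ≈ 13306 km, so the target fraction is f = 5000/13306 ≈ 0.376.
Interpolate at f ≈ 0.376 with slerp weights a = sin((1−f)δ)/sin δ ≈ 1.110, b = sin(fδ)/sin δ ≈ 0.813.
p = a·p₁ + b·p₂ ≈ (0.799, 0.115, -0.590); φ = arcsin(p_z) ≈ -36.17°, λ = atan2(p_y, p_x) ≈ 8.20°.

≈ lat -36°, lon 8°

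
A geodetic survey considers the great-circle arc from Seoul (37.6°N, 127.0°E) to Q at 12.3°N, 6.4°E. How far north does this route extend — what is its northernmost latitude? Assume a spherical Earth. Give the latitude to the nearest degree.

The great circle lies in the plane with unit normal n̂ = (p₁ × p₂)/|p₁ × p₂|.
Here n̂_z ≈ -0.691; the vertex latitude is φ_max = arccos|n̂_z| ≈ 46.3°.
Check via Clairaut: cos φ_max = |cos φ₁| · sin C = cos(37.6°)·sin(60.7°) ≈ 0.691, again giving ≈ 46.3°.

≈ 46°N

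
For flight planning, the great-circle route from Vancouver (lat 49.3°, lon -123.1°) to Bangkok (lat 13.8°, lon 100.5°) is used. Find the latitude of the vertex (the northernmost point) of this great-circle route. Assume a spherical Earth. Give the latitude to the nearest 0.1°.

The great circle lies in the plane with unit normal n̂ = (p₁ × p₂)/|p₁ × p₂|.
Here n̂_z ≈ -0.455; the vertex latitude is φ_max = arccos|n̂_z| ≈ 63.0°.
Check via Clairaut: cos φ_max = |cos φ₁| · sin C = cos(49.3°)·sin(44.2°) ≈ 0.455, again giving ≈ 63.0°.

≈ 63.0°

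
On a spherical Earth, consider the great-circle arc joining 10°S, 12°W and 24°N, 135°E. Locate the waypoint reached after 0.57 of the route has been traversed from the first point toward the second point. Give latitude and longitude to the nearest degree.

The haversine formula gives a central angle δ ≈ 2.541 rad (145.6°) between the endpoints.
Interpolate at f = 0.57 with slerp weights a = sin((1−f)δ)/sin δ ≈ 1.572, b = sin(fδ)/sin δ ≈ 1.757.
p = a·p₁ + b·p₂ ≈ (0.379, 0.813, 0.442); φ = arcsin(p_z) ≈ 26.21°, λ = atan2(p_y, p_x) ≈ 65.01°.

≈ 26°N, 65°E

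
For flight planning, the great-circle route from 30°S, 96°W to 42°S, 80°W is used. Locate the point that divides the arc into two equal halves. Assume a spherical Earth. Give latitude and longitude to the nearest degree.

≈ 36°S, 89°W

Write both endpoints as unit vectors p₁, p₂ with components (cos φ cos λ, cos φ sin λ, sin φ).
The central angle between the endpoints is δ = arccos(p₁·p₂) ≈ 0.307 rad (17.6°).
Interpolate at f = 1/2 with slerp weights a = sin((1−f)δ)/sin δ ≈ 0.506, b = sin(fδ)/sin δ ≈ 0.506.
p = a·p₁ + b·p₂ ≈ (0.019, -0.806, -0.592); φ = arcsin(p_z) ≈ -36.27°, λ = atan2(p_y, p_x) ≈ -88.61°.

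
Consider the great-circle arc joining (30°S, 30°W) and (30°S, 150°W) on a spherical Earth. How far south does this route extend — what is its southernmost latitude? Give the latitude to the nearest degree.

The great circle lies in the plane with unit normal n̂ = (p₁ × p₂)/|p₁ × p₂|.
Here n̂_z ≈ -0.655; the vertex latitude is φ_max = arccos|n̂_z| ≈ 49.1°.

≈ 49°S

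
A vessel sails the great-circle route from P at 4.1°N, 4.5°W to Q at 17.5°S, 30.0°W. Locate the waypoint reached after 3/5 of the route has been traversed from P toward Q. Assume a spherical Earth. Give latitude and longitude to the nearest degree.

The haversine formula gives a central angle δ ≈ 0.579 rad (33.2°) between the endpoints.
Interpolate at f = 3/5 with slerp weights a = sin((1−f)δ)/sin δ ≈ 0.419, b = sin(fδ)/sin δ ≈ 0.622.
p = a·p₁ + b·p₂ ≈ (0.931, -0.330, -0.157); φ = arcsin(p_z) ≈ -9.04°, λ = atan2(p_y, p_x) ≈ -19.49°.

≈ 9°S, 19°W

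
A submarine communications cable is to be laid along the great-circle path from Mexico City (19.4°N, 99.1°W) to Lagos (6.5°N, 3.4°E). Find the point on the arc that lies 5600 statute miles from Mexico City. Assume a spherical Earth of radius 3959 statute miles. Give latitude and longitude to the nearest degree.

Write both endpoints as unit vectors p₁, p₂ with components (cos φ cos λ, cos φ sin λ, sin φ).
The central angle between the endpoints is δ = arccos(p₁·p₂) ≈ 1.737 rad (99.5°). The total great-circle distance is δ·R ≈ 1.737 × 3959 ≈ 6876 mi, so the target fraction is f = 5600/6876 ≈ 0.814.
Interpolate at f ≈ 0.814 with slerp weights a = sin((1−f)δ)/sin δ ≈ 0.321, b = sin(fδ)/sin δ ≈ 1.002.
p = a·p₁ + b·p₂ ≈ (0.945, -0.240, 0.220); φ = arcsin(p_z) ≈ 12.71°, λ = atan2(p_y, p_x) ≈ -14.25°.

≈ (13°N, 14°W)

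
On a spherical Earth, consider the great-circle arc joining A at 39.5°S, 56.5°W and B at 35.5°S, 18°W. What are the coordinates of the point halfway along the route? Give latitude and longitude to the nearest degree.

≈ 39°S, 37°W

From cos δ = sin φ₁ sin φ₂ + cos φ₁ cos φ₂ cos Δλ, the central angle is δ ≈ 0.534 rad (30.6°).
Interpolate at f = 1/2 with slerp weights a = sin((1−f)δ)/sin δ ≈ 0.518, b = sin(fδ)/sin δ ≈ 0.518.
p = a·p₁ + b·p₂ ≈ (0.622, -0.464, -0.631); φ = arcsin(p_z) ≈ -39.10°, λ = atan2(p_y, p_x) ≈ -36.71°.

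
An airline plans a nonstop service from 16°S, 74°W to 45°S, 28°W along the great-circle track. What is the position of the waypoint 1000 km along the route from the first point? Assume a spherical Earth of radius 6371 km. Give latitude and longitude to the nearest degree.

Convert each endpoint to a unit vector on the sphere (x = cos φ cos λ, y = cos φ sin λ, z = sin φ).
The central angle between the endpoints is δ = arccos(p₁·p₂) ≈ 0.841 rad (48.2°). The total great-circle distance is δ·R ≈ 0.841 × 6371 ≈ 5355 km, so the target fraction is f = 1000/5355 ≈ 0.187.
Interpolate at f ≈ 0.187 with slerp weights a = sin((1−f)δ)/sin δ ≈ 0.848, b = sin(fδ)/sin δ ≈ 0.210.
p = a·p₁ + b·p₂ ≈ (0.356, -0.853, -0.382); φ = arcsin(p_z) ≈ -22.46°, λ = atan2(p_y, p_x) ≈ -67.37°.

≈ 22°S, 67°W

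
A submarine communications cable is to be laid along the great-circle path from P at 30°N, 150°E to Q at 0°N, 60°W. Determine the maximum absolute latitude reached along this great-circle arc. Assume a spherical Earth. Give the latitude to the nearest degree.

≈ 49°N

The great circle lies in the plane with unit normal n̂ = (p₁ × p₂)/|p₁ × p₂|.
Here n̂_z ≈ +0.655; the vertex latitude is φ_max = arccos|n̂_z| ≈ 49.1°.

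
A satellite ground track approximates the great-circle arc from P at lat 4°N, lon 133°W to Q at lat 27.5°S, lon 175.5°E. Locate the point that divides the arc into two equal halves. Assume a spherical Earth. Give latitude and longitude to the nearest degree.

≈ lat 13°S, lon 157°W

Write both endpoints as unit vectors p₁, p₂ with components (cos φ cos λ, cos φ sin λ, sin φ).
The central angle between the endpoints is δ = arccos(p₁·p₂) ≈ 1.026 rad (58.8°).
Interpolate at f = 1/2 with slerp weights a = sin((1−f)δ)/sin δ ≈ 0.574, b = sin(fδ)/sin δ ≈ 0.574.
p = a·p₁ + b·p₂ ≈ (-0.898, -0.379, -0.225); φ = arcsin(p_z) ≈ -13.00°, λ = atan2(p_y, p_x) ≈ -157.13°.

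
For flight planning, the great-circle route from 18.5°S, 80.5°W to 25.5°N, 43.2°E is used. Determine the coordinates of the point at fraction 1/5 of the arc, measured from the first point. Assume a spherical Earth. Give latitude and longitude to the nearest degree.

≈ 9°S, 56°W

The haversine formula gives a central angle δ ≈ 2.229 rad (127.7°) between the endpoints.
Interpolate at f = 1/5 with slerp weights a = sin((1−f)δ)/sin δ ≈ 1.236, b = sin(fδ)/sin δ ≈ 0.545.
p = a·p₁ + b·p₂ ≈ (0.552, -0.819, -0.157); φ = arcsin(p_z) ≈ -9.06°, λ = atan2(p_y, p_x) ≈ -56.02°.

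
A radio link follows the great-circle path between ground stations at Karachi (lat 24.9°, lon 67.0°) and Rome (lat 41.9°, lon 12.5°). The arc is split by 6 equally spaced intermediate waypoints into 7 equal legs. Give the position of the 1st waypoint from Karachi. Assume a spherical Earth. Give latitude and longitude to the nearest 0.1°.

≈ lat 28.7°, lon 60.6°

From cos δ = sin φ₁ sin φ₂ + cos φ₁ cos φ₂ cos Δλ, the central angle is δ ≈ 0.832 rad (47.7°).
Interpolate at f = 1/7 with slerp weights a = sin((1−f)δ)/sin δ ≈ 0.885, b = sin(fδ)/sin δ ≈ 0.160.
p = a·p₁ + b·p₂ ≈ (0.430, 0.765, 0.480); φ = arcsin(p_z) ≈ 28.67°, λ = atan2(p_y, p_x) ≈ 60.64°.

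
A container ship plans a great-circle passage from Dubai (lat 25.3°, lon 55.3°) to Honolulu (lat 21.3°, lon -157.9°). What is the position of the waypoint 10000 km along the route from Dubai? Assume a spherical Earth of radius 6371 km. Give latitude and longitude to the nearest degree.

≈ lat 46°, lon 174°

From cos δ = sin φ₁ sin φ₂ + cos φ₁ cos φ₂ cos Δλ, the central angle is δ ≈ 2.153 rad (123.3°). The total great-circle distance is δ·R ≈ 2.153 × 6371 ≈ 13715 km, so the target fraction is f = 10000/13715 ≈ 0.729.
Interpolate at f ≈ 0.729 with slerp weights a = sin((1−f)δ)/sin δ ≈ 0.659, b = sin(fδ)/sin δ ≈ 1.197.
p = a·p₁ + b·p₂ ≈ (-0.694, 0.070, 0.716); φ = arcsin(p_z) ≈ 45.76°, λ = atan2(p_y, p_x) ≈ 174.22°.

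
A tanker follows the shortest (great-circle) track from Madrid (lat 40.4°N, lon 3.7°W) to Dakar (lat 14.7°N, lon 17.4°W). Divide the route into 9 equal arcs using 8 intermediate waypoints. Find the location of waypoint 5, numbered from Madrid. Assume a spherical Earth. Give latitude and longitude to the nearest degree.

From cos δ = sin φ₁ sin φ₂ + cos φ₁ cos φ₂ cos Δλ, the central angle is δ ≈ 0.495 rad (28.3°).
Interpolate at f = 5/9 with slerp weights a = sin((1−f)δ)/sin δ ≈ 0.459, b = sin(fδ)/sin δ ≈ 0.572.
p = a·p₁ + b·p₂ ≈ (0.877, -0.188, 0.443); φ = arcsin(p_z) ≈ 26.28°, λ = atan2(p_y, p_x) ≈ -12.10°.

≈ lat 26°N, lon 12°W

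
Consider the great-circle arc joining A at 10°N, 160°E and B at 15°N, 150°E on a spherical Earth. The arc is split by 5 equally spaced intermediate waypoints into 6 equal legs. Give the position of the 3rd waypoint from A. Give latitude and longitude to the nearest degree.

Convert each endpoint to a unit vector on the sphere (x = cos φ cos λ, y = cos φ sin λ, z = sin φ).
The central angle between the endpoints is δ = arccos(p₁·p₂) ≈ 0.191 rad (11.0°).
Interpolate at f = 3/6 with slerp weights a = sin((1−f)δ)/sin δ ≈ 0.502, b = sin(fδ)/sin δ ≈ 0.502.
p = a·p₁ + b·p₂ ≈ (-0.885, 0.412, 0.217); φ = arcsin(p_z) ≈ 12.55°, λ = atan2(p_y, p_x) ≈ 155.05°.

≈ 13°N, 155°E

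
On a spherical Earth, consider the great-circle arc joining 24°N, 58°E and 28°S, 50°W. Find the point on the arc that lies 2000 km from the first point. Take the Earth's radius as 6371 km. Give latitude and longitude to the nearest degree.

Convert each endpoint to a unit vector on the sphere (x = cos φ cos λ, y = cos φ sin λ, z = sin φ).
The central angle between the endpoints is δ = arccos(p₁·p₂) ≈ 2.027 rad (116.1°). The total great-circle distance is δ·R ≈ 2.027 × 6371 ≈ 12912 km, so the target fraction is f = 2000/12912 ≈ 0.155.
Interpolate at f ≈ 0.155 with slerp weights a = sin((1−f)δ)/sin δ ≈ 1.103, b = sin(fδ)/sin δ ≈ 0.344.
p = a·p₁ + b·p₂ ≈ (0.729, 0.622, 0.287); φ = arcsin(p_z) ≈ 16.68°, λ = atan2(p_y, p_x) ≈ 40.45°.

≈ 17°N, 40°E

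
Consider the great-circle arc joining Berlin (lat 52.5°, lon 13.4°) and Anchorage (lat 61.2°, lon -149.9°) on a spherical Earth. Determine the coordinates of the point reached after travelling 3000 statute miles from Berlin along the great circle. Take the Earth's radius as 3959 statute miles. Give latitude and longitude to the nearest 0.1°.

≈ lat 81.8°, lon -119.4°

From cos δ = sin φ₁ sin φ₂ + cos φ₁ cos φ₂ cos Δλ, the central angle is δ ≈ 1.144 rad (65.5°). The total great-circle distance is δ·R ≈ 1.144 × 3959 ≈ 4528 mi, so the target fraction is f = 3000/4528 ≈ 0.663.
Interpolate at f ≈ 0.663 with slerp weights a = sin((1−f)δ)/sin δ ≈ 0.413, b = sin(fδ)/sin δ ≈ 0.755.
p = a·p₁ + b·p₂ ≈ (-0.070, -0.124, 0.990); φ = arcsin(p_z) ≈ 81.81°, λ = atan2(p_y, p_x) ≈ -119.38°.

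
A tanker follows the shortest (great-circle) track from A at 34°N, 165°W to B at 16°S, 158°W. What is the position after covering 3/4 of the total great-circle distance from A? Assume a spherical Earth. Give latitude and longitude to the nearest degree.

Convert each endpoint to a unit vector on the sphere (x = cos φ cos λ, y = cos φ sin λ, z = sin φ).
The central angle between the endpoints is δ = arccos(p₁·p₂) ≈ 0.880 rad (50.4°).
Interpolate at f = 3/4 with slerp weights a = sin((1−f)δ)/sin δ ≈ 0.283, b = sin(fδ)/sin δ ≈ 0.796.
p = a·p₁ + b·p₂ ≈ (-0.936, -0.347, -0.061); φ = arcsin(p_z) ≈ -3.49°, λ = atan2(p_y, p_x) ≈ -159.64°.

≈ 3°S, 160°W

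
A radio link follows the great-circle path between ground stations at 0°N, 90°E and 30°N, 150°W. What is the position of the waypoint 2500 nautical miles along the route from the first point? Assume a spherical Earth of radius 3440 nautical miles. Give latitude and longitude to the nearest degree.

Write both endpoints as unit vectors p₁, p₂ with components (cos φ cos λ, cos φ sin λ, sin φ).
The central angle between the endpoints is δ = arccos(p₁·p₂) ≈ 2.019 rad (115.7°). The total great-circle distance is δ·R ≈ 2.019 × 3440 ≈ 6944 nmi, so the target fraction is f = 2500/6944 ≈ 0.360.
Interpolate at f ≈ 0.360 with slerp weights a = sin((1−f)δ)/sin δ ≈ 1.067, b = sin(fδ)/sin δ ≈ 0.737.
p = a·p₁ + b·p₂ ≈ (-0.553, 0.747, 0.369); φ = arcsin(p_z) ≈ 21.63°, λ = atan2(p_y, p_x) ≈ 126.49°.

≈ 22°N, 126°E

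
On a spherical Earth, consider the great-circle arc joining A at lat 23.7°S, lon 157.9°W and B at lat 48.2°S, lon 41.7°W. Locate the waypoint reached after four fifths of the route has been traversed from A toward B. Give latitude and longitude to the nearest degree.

From cos δ = sin φ₁ sin φ₂ + cos φ₁ cos φ₂ cos Δλ, the central angle is δ ≈ 1.541 rad (88.3°).
Interpolate at f = 4/5 with slerp weights a = sin((1−f)δ)/sin δ ≈ 0.303, b = sin(fδ)/sin δ ≈ 0.944.
p = a·p₁ + b·p₂ ≈ (0.212, -0.523, -0.825); φ = arcsin(p_z) ≈ -55.64°, λ = atan2(p_y, p_x) ≈ -67.91°.

≈ lat 56°S, lon 68°W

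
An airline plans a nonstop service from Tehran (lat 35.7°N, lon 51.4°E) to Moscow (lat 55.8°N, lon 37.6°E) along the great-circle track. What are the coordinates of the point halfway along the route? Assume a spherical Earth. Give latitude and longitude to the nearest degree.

≈ lat 46°N, lon 46°E

From cos δ = sin φ₁ sin φ₂ + cos φ₁ cos φ₂ cos Δλ, the central angle is δ ≈ 0.387 rad (22.2°).
Interpolate at f = 1/2 with slerp weights a = sin((1−f)δ)/sin δ ≈ 0.510, b = sin(fδ)/sin δ ≈ 0.510.
p = a·p₁ + b·p₂ ≈ (0.485, 0.498, 0.719); φ = arcsin(p_z) ≈ 45.95°, λ = atan2(p_y, p_x) ≈ 45.76°.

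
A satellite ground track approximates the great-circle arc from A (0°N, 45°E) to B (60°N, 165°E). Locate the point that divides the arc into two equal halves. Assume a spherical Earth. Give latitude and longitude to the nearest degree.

The haversine formula gives a central angle δ ≈ 1.823 rad (104.5°) between the endpoints.
Interpolate at f = 1/2 with slerp weights a = sin((1−f)δ)/sin δ ≈ 0.816, b = sin(fδ)/sin δ ≈ 0.816.
p = a·p₁ + b·p₂ ≈ (0.183, 0.683, 0.707); φ = arcsin(p_z) ≈ 45.00°, λ = atan2(p_y, p_x) ≈ 75.00°.

≈ (45°N, 75°E)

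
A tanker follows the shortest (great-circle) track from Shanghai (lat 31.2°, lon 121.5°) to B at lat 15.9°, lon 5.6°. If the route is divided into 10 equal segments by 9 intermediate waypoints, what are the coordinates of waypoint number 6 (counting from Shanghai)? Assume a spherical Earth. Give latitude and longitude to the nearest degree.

The haversine formula gives a central angle δ ≈ 1.790 rad (102.6°) between the endpoints.
Interpolate at f = 6/10 with slerp weights a = sin((1−f)δ)/sin δ ≈ 0.672, b = sin(fδ)/sin δ ≈ 0.901.
p = a·p₁ + b·p₂ ≈ (0.562, 0.575, 0.595); φ = arcsin(p_z) ≈ 36.52°, λ = atan2(p_y, p_x) ≈ 45.68°.

≈ lat 37°, lon 46°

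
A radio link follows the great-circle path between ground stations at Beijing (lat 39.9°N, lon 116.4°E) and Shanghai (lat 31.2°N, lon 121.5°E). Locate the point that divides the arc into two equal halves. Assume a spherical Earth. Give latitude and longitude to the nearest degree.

≈ lat 36°N, lon 119°E

Write both endpoints as unit vectors p₁, p₂ with components (cos φ cos λ, cos φ sin λ, sin φ).
The central angle between the endpoints is δ = arccos(p₁·p₂) ≈ 0.168 rad (9.6°).
Interpolate at f = 1/2 with slerp weights a = sin((1−f)δ)/sin δ ≈ 0.502, b = sin(fδ)/sin δ ≈ 0.502.
p = a·p₁ + b·p₂ ≈ (-0.395, 0.711, 0.582); φ = arcsin(p_z) ≈ 35.58°, λ = atan2(p_y, p_x) ≈ 119.09°.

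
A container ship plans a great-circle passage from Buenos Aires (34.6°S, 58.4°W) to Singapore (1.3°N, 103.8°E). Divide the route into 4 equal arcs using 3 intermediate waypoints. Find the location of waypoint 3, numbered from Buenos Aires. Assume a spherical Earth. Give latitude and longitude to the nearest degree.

≈ 31°S, 87°E

The haversine formula gives a central angle δ ≈ 2.492 rad (142.8°) between the endpoints.
Interpolate at f = 3/4 with slerp weights a = sin((1−f)δ)/sin δ ≈ 0.965, b = sin(fδ)/sin δ ≈ 1.581.
p = a·p₁ + b·p₂ ≈ (0.039, 0.858, -0.512); φ = arcsin(p_z) ≈ -30.80°, λ = atan2(p_y, p_x) ≈ 87.38°.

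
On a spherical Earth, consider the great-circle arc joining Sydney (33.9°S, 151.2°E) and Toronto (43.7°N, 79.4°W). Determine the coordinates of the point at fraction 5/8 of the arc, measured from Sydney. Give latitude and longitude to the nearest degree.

From cos δ = sin φ₁ sin φ₂ + cos φ₁ cos φ₂ cos Δλ, the central angle is δ ≈ 2.444 rad (140.0°).
Interpolate at f = 5/8 with slerp weights a = sin((1−f)δ)/sin δ ≈ 1.235, b = sin(fδ)/sin δ ≈ 1.555.
p = a·p₁ + b·p₂ ≈ (-0.691, -0.611, 0.385); φ = arcsin(p_z) ≈ 22.67°, λ = atan2(p_y, p_x) ≈ -138.52°.

≈ 23°N, 139°W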